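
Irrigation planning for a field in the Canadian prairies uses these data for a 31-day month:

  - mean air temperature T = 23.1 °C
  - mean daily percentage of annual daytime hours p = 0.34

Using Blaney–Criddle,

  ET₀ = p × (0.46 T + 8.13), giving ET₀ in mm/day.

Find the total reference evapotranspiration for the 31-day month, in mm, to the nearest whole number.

ET₀ = 0.34 × (0.46 × 23.1 + 8.13) = 0.34 × 18.756 = 6.3770 mm/d
Monthly total = 6.3770 × 31 = 197.687 mm

198 mm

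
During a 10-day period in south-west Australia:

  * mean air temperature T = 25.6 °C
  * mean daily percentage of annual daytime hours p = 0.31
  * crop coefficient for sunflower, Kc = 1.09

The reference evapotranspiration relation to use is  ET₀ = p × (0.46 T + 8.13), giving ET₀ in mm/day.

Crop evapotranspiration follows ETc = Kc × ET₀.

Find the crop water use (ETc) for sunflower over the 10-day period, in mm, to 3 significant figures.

ET₀ = 0.31 × (0.46 × 25.6 + 8.13) = 0.31 × 19.906 = 6.1709 mm/d
ETc = Kc × ET₀ = 1.09 × 6.1709 = 6.7263 mm/d
Over 10 days: 6.7263 × 10 = 67.263 mm

67.3 mm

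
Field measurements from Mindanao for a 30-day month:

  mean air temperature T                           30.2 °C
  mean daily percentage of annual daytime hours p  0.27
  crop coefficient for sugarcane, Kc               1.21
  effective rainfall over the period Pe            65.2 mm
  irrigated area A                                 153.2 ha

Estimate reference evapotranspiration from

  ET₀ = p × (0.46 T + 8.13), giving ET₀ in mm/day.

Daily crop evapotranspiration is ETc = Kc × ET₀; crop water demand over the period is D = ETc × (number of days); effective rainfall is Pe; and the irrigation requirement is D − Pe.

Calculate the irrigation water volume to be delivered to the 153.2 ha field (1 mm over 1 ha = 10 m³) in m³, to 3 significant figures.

ET₀ = 0.27 × (0.46 × 30.2 + 8.13) = 0.27 × 22.022 = 5.9459 mm/d
ETc = Kc × ET₀ = 1.21 × 5.9459 = 7.1945 mm/d
Crop demand D = ETc × 30 d = 7.1945 × 30 = 215.835 mm
D − Pe = 215.835 − 65.2 = 150.635 mm
Volume = 150.635 mm × 153.2 ha × 10 = 230772.8 m³

231000 m³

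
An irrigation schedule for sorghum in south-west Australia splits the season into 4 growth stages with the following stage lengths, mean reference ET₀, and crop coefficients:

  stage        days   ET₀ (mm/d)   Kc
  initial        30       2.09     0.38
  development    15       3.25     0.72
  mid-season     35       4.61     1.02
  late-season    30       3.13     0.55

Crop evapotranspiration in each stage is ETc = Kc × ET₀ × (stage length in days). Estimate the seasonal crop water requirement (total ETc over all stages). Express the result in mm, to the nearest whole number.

initial: 0.38 × 2.09 × 30 = 23.83 mm
development: 0.72 × 3.25 × 15 = 35.10 mm
mid-season: 1.02 × 4.61 × 35 = 164.58 mm
late-season: 0.55 × 3.13 × 30 = 51.65 mm
Seasonal total = 275.16 mm

275 mm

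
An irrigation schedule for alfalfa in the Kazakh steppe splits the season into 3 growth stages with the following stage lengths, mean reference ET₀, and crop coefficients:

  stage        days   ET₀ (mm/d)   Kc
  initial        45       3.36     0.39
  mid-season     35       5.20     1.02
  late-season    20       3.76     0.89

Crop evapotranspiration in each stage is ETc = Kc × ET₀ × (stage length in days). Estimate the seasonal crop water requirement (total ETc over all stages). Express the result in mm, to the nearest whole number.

initial: 0.39 × 3.36 × 45 = 58.97 mm
mid-season: 1.02 × 5.20 × 35 = 185.64 mm
late-season: 0.89 × 3.76 × 20 = 66.93 mm
Seasonal total = 311.54 mm

312 mm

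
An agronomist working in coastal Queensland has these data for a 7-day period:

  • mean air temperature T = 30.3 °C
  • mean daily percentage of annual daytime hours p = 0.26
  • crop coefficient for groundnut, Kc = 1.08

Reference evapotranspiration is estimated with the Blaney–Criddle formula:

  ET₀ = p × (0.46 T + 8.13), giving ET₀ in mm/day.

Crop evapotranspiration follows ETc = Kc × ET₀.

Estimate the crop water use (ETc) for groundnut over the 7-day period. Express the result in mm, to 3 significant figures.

43.4 mm

ET₀ = 0.26 × (0.46 × 30.3 + 8.13) = 0.26 × 22.068 = 5.7377 mm/d
ETc = Kc × ET₀ = 1.08 × 5.7377 = 6.1967 mm/d
Over 7 days: 6.1967 × 7 = 43.377 mm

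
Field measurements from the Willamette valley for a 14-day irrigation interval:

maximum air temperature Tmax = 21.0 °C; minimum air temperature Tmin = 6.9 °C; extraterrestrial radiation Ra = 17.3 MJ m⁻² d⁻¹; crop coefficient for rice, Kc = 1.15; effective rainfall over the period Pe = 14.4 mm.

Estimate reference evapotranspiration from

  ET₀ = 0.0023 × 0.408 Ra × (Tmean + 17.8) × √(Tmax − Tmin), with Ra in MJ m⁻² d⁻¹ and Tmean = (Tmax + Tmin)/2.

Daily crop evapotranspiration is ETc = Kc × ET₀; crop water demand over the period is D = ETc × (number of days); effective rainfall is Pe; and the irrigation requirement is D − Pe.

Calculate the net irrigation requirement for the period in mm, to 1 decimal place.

Tmean = (21.0 + 6.9)/2 = 13.95 °C
0.408 Ra = 0.408 × 17.3 = 7.0584 mm/d equivalent
ET₀ = 0.0023 × 7.0584 × (13.95 + 17.8) × √14.1 = 0.0023 × 7.0584 × 31.75 × 3.7550 = 1.9355 mm/d
ETc = Kc × ET₀ = 1.15 × 1.9355 = 2.2258 mm/d
Crop demand D = ETc × 14 d = 2.2258 × 14 = 31.161 mm
D − Pe = 31.161 − 14.4 = 16.761 mm

16.8 mm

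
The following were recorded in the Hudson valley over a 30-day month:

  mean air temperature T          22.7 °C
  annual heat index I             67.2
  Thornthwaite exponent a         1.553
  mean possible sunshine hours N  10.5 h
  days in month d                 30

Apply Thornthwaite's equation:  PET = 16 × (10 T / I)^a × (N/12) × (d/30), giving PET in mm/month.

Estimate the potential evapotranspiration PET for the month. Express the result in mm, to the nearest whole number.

10T/I = 10 × 22.7 / 67.2 = 3.3780
(10T/I)^a = 3.3780^1.553 = 6.6223
Uncorrected PET = 16 × 6.6223 = 105.957 mm
Correction = (N/12)(d/30) = (10.5/12)(30/30) = 0.8750
PET = 105.957 × 0.8750 = 92.712 mm/month

93 mm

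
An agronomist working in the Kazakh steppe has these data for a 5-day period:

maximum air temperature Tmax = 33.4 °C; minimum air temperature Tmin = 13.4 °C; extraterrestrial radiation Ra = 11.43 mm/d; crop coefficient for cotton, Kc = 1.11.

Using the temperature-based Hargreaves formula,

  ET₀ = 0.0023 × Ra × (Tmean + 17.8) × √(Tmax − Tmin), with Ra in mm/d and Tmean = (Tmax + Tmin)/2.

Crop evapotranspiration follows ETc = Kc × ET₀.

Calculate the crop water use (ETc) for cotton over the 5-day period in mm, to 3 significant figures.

Tmean = (33.4 + 13.4)/2 = 23.40 °C
ET₀ = 0.0023 × 11.43 × (23.40 + 17.8) × √20.0 = 0.0023 × 11.43 × 41.20 × 4.4721 = 4.8438 mm/d
ETc = Kc × ET₀ = 1.11 × 4.8438 = 5.3766 mm/d
Over 5 days: 5.3766 × 5 = 26.883 mm

26.9 mm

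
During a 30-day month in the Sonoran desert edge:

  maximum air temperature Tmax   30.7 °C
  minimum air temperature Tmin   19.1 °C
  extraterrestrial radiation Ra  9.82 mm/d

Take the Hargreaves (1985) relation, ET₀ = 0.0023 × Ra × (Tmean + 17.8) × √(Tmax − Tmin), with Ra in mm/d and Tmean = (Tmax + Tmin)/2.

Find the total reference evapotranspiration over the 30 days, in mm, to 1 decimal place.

98.5 mm

Tmean = (30.7 + 19.1)/2 = 24.90 °C
ET₀ = 0.0023 × 9.82 × (24.90 + 17.8) × √11.6 = 0.0023 × 9.82 × 42.70 × 3.4059 = 3.2847 mm/d
Over 30 days: 3.2847 × 30 = 98.541 mm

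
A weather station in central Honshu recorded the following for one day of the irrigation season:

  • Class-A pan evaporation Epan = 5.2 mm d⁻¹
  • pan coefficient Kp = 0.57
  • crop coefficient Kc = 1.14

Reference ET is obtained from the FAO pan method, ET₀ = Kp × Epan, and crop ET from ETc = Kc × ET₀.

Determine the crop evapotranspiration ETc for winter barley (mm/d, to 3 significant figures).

3.38 mm/d

ET₀ = 0.57 × 5.2 = 2.9640 mm/d
ETc = Kc × ET₀ = 1.14 × 2.9640 = 3.3790 mm/d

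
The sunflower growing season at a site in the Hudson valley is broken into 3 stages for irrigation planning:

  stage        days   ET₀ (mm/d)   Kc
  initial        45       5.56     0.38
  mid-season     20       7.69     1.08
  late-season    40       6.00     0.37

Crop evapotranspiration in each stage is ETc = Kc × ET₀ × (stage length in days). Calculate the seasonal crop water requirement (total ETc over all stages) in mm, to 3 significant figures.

350 mm

initial: 0.38 × 5.56 × 45 = 95.08 mm
mid-season: 1.08 × 7.69 × 20 = 166.10 mm
late-season: 0.37 × 6.00 × 40 = 88.80 mm
Seasonal total = 349.98 mm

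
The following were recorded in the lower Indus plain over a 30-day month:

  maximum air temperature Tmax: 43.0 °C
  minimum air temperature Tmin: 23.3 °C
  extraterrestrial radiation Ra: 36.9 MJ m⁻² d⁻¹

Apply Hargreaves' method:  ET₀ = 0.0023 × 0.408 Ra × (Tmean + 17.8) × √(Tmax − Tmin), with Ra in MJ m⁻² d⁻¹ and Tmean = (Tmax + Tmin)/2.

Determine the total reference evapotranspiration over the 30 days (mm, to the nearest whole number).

235 mm

Tmean = (43.0 + 23.3)/2 = 33.15 °C
0.408 Ra = 0.408 × 36.9 = 15.0552 mm/d equivalent
ET₀ = 0.0023 × 15.0552 × (33.15 + 17.8) × √19.7 = 0.0023 × 15.0552 × 50.95 × 4.4385 = 7.8306 mm/d
Over 30 days: 7.8306 × 30 = 234.918 mm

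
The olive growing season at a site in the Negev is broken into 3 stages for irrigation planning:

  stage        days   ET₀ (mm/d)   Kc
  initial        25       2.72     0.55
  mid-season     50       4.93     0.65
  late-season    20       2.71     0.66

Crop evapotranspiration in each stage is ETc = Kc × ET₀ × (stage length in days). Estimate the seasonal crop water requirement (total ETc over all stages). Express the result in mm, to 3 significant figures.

233 mm

initial: 0.55 × 2.72 × 25 = 37.40 mm
mid-season: 0.65 × 4.93 × 50 = 160.23 mm
late-season: 0.66 × 2.71 × 20 = 35.77 mm
Seasonal total = 233.40 mm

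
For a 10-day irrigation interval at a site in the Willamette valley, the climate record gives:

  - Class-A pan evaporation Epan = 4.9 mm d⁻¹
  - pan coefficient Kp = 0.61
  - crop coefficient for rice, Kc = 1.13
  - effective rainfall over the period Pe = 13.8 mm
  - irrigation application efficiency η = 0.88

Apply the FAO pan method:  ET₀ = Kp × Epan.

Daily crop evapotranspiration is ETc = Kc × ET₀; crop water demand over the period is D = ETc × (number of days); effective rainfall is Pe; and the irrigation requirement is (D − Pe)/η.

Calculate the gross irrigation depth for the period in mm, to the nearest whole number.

ET₀ = 0.61 × 4.9 = 2.9890 mm/d
ETc = Kc × ET₀ = 1.13 × 2.9890 = 3.3776 mm/d
Crop demand D = ETc × 10 d = 3.3776 × 10 = 33.776 mm
D − Pe = 33.776 − 13.8 = 19.976 mm
Gross irrigation = 19.976 / 0.88 = 22.700 mm

23 mm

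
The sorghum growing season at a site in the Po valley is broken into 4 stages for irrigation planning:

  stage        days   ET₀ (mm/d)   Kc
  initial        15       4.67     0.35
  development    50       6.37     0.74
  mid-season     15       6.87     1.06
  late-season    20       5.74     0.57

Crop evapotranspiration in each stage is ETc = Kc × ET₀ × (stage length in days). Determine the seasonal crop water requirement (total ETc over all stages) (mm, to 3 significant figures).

initial: 0.35 × 4.67 × 15 = 24.52 mm
development: 0.74 × 6.37 × 50 = 235.69 mm
mid-season: 1.06 × 6.87 × 15 = 109.23 mm
late-season: 0.57 × 5.74 × 20 = 65.44 mm
Seasonal total = 434.88 mm

435 mm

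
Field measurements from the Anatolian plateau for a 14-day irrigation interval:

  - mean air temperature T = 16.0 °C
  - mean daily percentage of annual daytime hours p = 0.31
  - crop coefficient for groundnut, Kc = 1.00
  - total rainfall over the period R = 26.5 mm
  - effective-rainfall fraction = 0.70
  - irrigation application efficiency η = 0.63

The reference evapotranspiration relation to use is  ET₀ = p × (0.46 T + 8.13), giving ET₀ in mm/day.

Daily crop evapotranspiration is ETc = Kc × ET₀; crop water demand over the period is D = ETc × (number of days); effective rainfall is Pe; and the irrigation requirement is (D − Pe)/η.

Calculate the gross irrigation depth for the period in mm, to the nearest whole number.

77 mm

ET₀ = 0.31 × (0.46 × 16.0 + 8.13) = 0.31 × 15.490 = 4.8019 mm/d
ETc = Kc × ET₀ = 1.00 × 4.8019 = 4.8019 mm/d
Crop demand D = ETc × 14 d = 4.8019 × 14 = 67.227 mm
Pe = 0.70 × 26.5 = 18.550 mm
D − Pe = 67.227 − 18.550 = 48.677 mm
Gross irrigation = 48.677 / 0.63 = 77.265 mm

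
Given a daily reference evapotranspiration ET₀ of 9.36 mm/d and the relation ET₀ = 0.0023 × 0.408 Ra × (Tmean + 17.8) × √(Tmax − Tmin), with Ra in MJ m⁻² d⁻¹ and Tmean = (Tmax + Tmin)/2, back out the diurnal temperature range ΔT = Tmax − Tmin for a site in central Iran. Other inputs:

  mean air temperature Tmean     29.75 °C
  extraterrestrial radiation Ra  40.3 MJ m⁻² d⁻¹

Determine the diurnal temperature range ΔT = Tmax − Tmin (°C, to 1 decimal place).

27.1 °C

√ΔT = ET₀ / [0.0023 × 0.408 × Ra × (Tmean+17.8)] = 9.36 / (0.0023 × 16.4424 × 47.55) = 5.2051
ΔT = 5.2051² = 27.093 °C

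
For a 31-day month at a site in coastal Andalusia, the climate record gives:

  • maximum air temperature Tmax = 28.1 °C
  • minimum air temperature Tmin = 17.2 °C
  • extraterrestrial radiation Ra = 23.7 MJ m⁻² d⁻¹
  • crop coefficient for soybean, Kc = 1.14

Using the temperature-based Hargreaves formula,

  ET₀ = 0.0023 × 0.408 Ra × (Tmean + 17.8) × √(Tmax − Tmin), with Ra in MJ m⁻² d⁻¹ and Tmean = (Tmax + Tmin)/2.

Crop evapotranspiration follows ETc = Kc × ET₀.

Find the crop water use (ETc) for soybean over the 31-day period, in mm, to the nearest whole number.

Tmean = (28.1 + 17.2)/2 = 22.65 °C
0.408 Ra = 0.408 × 23.7 = 9.6696 mm/d equivalent
ET₀ = 0.0023 × 9.6696 × (22.65 + 17.8) × √10.9 = 0.0023 × 9.6696 × 40.45 × 3.3015 = 2.9701 mm/d
ETc = Kc × ET₀ = 1.14 × 2.9701 = 3.3859 mm/d
Over 31 days: 3.3859 × 31 = 104.963 mm

105 mm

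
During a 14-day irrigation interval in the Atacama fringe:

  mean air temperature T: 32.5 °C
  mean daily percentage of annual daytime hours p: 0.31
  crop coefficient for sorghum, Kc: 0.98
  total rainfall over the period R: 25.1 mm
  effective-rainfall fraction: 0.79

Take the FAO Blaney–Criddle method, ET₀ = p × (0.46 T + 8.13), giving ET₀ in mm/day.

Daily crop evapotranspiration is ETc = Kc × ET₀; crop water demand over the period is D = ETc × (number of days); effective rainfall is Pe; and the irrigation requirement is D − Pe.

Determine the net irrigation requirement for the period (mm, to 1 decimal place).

78.3 mm

ET₀ = 0.31 × (0.46 × 32.5 + 8.13) = 0.31 × 23.080 = 7.1548 mm/d
ETc = Kc × ET₀ = 0.98 × 7.1548 = 7.0117 mm/d
Crop demand D = ETc × 14 d = 7.0117 × 14 = 98.164 mm
Pe = 0.79 × 25.1 = 19.829 mm
D − Pe = 98.164 − 19.829 = 78.335 mm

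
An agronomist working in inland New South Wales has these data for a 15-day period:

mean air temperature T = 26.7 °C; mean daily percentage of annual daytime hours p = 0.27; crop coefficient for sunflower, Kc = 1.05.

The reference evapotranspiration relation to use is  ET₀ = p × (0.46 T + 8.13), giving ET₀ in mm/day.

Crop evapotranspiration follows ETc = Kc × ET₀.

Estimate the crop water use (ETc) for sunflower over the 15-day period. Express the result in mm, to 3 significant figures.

ET₀ = 0.27 × (0.46 × 26.7 + 8.13) = 0.27 × 20.412 = 5.5112 mm/d
ETc = Kc × ET₀ = 1.05 × 5.5112 = 5.7868 mm/d
Over 15 days: 5.7868 × 15 = 86.802 mm

86.8 mm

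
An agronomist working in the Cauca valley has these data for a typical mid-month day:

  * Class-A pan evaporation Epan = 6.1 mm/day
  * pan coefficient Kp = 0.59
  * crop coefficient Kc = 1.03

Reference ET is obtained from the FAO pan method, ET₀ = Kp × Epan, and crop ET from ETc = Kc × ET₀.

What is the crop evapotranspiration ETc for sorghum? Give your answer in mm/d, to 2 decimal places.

3.71 mm/d

ET₀ = 0.59 × 6.1 = 3.5990 mm/d
ETc = Kc × ET₀ = 1.03 × 3.5990 = 3.7070 mm/d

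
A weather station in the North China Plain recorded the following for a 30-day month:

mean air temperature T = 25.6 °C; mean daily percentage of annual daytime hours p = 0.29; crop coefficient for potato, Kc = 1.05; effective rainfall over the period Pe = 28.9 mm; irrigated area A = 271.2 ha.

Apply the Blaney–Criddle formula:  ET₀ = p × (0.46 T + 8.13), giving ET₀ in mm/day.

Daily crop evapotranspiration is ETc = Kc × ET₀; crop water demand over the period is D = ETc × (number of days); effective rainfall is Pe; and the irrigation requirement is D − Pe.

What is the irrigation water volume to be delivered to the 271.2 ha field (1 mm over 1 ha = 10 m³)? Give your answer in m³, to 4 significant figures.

414800 m³

ET₀ = 0.29 × (0.46 × 25.6 + 8.13) = 0.29 × 19.906 = 5.7727 mm/d
ETc = Kc × ET₀ = 1.05 × 5.7727 = 6.0613 mm/d
Crop demand D = ETc × 30 d = 6.0613 × 30 = 181.839 mm
D − Pe = 181.839 − 28.9 = 152.939 mm
Volume = 152.939 mm × 271.2 ha × 10 = 414770.6 m³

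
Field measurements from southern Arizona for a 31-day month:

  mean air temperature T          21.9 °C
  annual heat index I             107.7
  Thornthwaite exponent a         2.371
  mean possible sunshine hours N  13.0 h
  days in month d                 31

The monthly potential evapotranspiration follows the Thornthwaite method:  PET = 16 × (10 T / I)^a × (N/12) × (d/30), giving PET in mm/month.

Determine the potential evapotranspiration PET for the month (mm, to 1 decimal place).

96.4 mm

10T/I = 10 × 21.9 / 107.7 = 2.0334
(10T/I)^a = 2.0334^2.371 = 5.3802
Uncorrected PET = 16 × 5.3802 = 86.083 mm
Correction = (N/12)(d/30) = (13.0/12)(31/30) = 1.1194
PET = 86.083 × 1.1194 = 96.361 mm/month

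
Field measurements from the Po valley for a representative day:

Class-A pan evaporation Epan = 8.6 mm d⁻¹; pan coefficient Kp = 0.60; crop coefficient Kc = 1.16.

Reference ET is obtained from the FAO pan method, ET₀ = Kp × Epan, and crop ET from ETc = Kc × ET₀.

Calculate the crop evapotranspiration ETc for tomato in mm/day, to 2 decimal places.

ET₀ = 0.60 × 8.6 = 5.1600 mm/d
ETc = Kc × ET₀ = 1.16 × 5.1600 = 5.9856 mm/d

5.99 mm/day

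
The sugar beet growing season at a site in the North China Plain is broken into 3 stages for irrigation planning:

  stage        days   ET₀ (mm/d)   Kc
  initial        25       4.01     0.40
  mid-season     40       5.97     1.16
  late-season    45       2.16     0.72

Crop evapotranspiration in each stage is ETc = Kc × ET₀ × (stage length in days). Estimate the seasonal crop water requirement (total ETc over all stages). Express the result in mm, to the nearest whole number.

initial: 0.40 × 4.01 × 25 = 40.10 mm
mid-season: 1.16 × 5.97 × 40 = 277.01 mm
late-season: 0.72 × 2.16 × 45 = 69.98 mm
Seasonal total = 387.09 mm

387 mm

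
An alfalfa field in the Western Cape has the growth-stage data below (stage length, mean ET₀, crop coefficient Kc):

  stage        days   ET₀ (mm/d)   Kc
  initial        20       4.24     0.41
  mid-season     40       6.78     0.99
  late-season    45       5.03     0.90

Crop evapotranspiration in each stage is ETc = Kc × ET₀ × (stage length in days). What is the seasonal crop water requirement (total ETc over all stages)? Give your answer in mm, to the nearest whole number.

507 mm

initial: 0.41 × 4.24 × 20 = 34.77 mm
mid-season: 0.99 × 6.78 × 40 = 268.49 mm
late-season: 0.90 × 5.03 × 45 = 203.72 mm
Seasonal total = 506.98 mm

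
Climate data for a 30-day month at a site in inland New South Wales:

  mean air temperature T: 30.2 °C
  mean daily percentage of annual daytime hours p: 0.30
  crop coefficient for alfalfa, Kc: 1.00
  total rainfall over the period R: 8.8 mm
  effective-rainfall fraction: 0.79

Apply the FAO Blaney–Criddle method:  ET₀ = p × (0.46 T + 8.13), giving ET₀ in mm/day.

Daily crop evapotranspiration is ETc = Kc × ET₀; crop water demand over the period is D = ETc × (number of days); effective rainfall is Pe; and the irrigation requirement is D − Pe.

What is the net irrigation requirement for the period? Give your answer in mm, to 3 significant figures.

191 mm

ET₀ = 0.30 × (0.46 × 30.2 + 8.13) = 0.30 × 22.022 = 6.6066 mm/d
ETc = Kc × ET₀ = 1.00 × 6.6066 = 6.6066 mm/d
Crop demand D = ETc × 30 d = 6.6066 × 30 = 198.198 mm
Pe = 0.79 × 8.8 = 6.952 mm
D − Pe = 198.198 − 6.952 = 191.246 mm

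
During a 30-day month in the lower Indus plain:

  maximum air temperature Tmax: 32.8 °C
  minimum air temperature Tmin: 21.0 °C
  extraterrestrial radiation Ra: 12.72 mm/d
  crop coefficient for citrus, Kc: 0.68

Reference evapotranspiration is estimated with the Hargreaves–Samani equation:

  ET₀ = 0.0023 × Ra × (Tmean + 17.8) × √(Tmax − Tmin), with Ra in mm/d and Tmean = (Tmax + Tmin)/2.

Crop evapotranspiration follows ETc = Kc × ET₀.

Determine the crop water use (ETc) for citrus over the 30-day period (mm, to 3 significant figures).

91.6 mm

Tmean = (32.8 + 21.0)/2 = 26.90 °C
ET₀ = 0.0023 × 12.72 × (26.90 + 17.8) × √11.8 = 0.0023 × 12.72 × 44.70 × 3.4351 = 4.4922 mm/d
ETc = Kc × ET₀ = 0.68 × 4.4922 = 3.0547 mm/d
Over 30 days: 3.0547 × 30 = 91.641 mm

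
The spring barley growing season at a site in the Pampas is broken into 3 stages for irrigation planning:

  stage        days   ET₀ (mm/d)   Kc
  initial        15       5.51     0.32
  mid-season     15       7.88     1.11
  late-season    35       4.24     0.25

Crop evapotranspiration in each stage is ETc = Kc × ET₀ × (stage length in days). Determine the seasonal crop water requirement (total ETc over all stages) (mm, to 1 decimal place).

initial: 0.32 × 5.51 × 15 = 26.45 mm
mid-season: 1.11 × 7.88 × 15 = 131.20 mm
late-season: 0.25 × 4.24 × 35 = 37.10 mm
Seasonal total = 194.75 mm

194.8 mm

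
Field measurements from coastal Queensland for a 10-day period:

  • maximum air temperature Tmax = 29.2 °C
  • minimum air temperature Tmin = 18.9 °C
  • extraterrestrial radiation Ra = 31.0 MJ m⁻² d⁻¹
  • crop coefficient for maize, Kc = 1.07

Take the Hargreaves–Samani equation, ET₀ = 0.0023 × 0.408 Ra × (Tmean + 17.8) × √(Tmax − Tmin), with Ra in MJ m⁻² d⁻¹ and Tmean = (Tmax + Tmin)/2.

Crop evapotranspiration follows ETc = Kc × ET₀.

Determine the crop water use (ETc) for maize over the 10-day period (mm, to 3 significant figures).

41.8 mm

Tmean = (29.2 + 18.9)/2 = 24.05 °C
0.408 Ra = 0.408 × 31.0 = 12.6480 mm/d equivalent
ET₀ = 0.0023 × 12.6480 × (24.05 + 17.8) × √10.3 = 0.0023 × 12.6480 × 41.85 × 3.2094 = 3.9072 mm/d
ETc = Kc × ET₀ = 1.07 × 3.9072 = 4.1807 mm/d
Over 10 days: 4.1807 × 10 = 41.807 mm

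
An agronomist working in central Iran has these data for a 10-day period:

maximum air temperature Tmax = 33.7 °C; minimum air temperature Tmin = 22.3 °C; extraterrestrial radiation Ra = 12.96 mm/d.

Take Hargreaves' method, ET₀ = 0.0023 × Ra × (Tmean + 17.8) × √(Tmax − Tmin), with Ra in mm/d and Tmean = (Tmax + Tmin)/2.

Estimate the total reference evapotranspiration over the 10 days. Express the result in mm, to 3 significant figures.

46.1 mm

Tmean = (33.7 + 22.3)/2 = 28.00 °C
ET₀ = 0.0023 × 12.96 × (28.00 + 17.8) × √11.4 = 0.0023 × 12.96 × 45.80 × 3.3764 = 4.6095 mm/d
Over 10 days: 4.6095 × 10 = 46.095 mm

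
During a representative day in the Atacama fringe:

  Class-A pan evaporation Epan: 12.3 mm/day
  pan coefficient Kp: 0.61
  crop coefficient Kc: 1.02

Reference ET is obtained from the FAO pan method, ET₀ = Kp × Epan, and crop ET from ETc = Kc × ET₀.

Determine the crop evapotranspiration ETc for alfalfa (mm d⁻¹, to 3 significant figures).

ET₀ = 0.61 × 12.3 = 7.5030 mm/d
ETc = Kc × ET₀ = 1.02 × 7.5030 = 7.6531 mm/d

7.65 mm d⁻¹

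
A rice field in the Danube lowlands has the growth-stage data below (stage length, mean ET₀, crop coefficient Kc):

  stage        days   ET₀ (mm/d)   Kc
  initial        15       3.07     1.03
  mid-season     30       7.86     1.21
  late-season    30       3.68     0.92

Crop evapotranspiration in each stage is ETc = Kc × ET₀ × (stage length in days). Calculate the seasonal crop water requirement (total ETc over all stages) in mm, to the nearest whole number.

434 mm

initial: 1.03 × 3.07 × 15 = 47.43 mm
mid-season: 1.21 × 7.86 × 30 = 285.32 mm
late-season: 0.92 × 3.68 × 30 = 101.57 mm
Seasonal total = 434.32 mm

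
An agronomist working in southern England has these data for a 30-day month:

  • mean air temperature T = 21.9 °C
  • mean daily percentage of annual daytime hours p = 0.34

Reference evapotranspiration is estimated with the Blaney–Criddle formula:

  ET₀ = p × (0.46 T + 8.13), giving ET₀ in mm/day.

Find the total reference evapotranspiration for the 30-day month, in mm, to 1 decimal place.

185.7 mm

ET₀ = 0.34 × (0.46 × 21.9 + 8.13) = 0.34 × 18.204 = 6.1894 mm/d
Monthly total = 6.1894 × 30 = 185.682 mm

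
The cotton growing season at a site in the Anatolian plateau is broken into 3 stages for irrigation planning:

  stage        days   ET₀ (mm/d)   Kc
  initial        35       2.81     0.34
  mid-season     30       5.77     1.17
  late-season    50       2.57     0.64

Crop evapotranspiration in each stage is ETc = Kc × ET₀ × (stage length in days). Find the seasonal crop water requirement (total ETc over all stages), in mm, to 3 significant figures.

initial: 0.34 × 2.81 × 35 = 33.44 mm
mid-season: 1.17 × 5.77 × 30 = 202.53 mm
late-season: 0.64 × 2.57 × 50 = 82.24 mm
Seasonal total = 318.21 mm

318 mm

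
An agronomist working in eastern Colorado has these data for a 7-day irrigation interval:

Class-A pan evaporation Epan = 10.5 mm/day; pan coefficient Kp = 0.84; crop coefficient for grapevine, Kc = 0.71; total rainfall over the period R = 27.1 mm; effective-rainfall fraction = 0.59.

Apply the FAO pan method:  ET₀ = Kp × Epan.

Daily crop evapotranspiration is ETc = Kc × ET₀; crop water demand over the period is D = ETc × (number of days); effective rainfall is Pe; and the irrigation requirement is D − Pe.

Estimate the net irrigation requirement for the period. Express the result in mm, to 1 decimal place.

ET₀ = 0.84 × 10.5 = 8.8200 mm/d
ETc = Kc × ET₀ = 0.71 × 8.8200 = 6.2622 mm/d
Crop demand D = ETc × 7 d = 6.2622 × 7 = 43.835 mm
Pe = 0.59 × 27.1 = 15.989 mm
D − Pe = 43.835 − 15.989 = 27.846 mm

27.8 mm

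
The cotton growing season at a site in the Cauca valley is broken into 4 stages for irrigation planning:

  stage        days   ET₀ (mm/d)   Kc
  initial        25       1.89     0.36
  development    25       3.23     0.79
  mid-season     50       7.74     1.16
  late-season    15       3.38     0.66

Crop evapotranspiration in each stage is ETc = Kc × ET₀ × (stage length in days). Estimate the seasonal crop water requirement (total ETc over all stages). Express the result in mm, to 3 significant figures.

initial: 0.36 × 1.89 × 25 = 17.01 mm
development: 0.79 × 3.23 × 25 = 63.79 mm
mid-season: 1.16 × 7.74 × 50 = 448.92 mm
late-season: 0.66 × 3.38 × 15 = 33.46 mm
Seasonal total = 563.18 mm

563 mm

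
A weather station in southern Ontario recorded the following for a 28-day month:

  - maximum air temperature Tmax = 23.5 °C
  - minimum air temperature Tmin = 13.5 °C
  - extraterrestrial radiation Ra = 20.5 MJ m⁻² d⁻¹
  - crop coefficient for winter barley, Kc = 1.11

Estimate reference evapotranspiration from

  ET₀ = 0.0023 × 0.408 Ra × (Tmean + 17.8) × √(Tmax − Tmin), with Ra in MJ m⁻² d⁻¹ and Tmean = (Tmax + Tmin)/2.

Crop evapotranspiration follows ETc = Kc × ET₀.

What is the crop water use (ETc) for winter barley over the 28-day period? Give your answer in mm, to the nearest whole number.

Tmean = (23.5 + 13.5)/2 = 18.50 °C
0.408 Ra = 0.408 × 20.5 = 8.3640 mm/d equivalent
ET₀ = 0.0023 × 8.3640 × (18.50 + 17.8) × √10.0 = 0.0023 × 8.3640 × 36.30 × 3.1623 = 2.2083 mm/d
ETc = Kc × ET₀ = 1.11 × 2.2083 = 2.4512 mm/d
Over 28 days: 2.4512 × 28 = 68.634 mm

69 mm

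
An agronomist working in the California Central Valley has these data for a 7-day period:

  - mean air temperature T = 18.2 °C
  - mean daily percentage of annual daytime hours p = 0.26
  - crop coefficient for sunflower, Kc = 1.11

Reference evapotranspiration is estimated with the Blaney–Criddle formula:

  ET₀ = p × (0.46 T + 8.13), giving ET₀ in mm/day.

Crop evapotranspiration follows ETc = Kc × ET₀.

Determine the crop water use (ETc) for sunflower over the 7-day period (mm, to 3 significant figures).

33.3 mm

ET₀ = 0.26 × (0.46 × 18.2 + 8.13) = 0.26 × 16.502 = 4.2905 mm/d
ETc = Kc × ET₀ = 1.11 × 4.2905 = 4.7625 mm/d
Over 7 days: 4.7625 × 7 = 33.338 mm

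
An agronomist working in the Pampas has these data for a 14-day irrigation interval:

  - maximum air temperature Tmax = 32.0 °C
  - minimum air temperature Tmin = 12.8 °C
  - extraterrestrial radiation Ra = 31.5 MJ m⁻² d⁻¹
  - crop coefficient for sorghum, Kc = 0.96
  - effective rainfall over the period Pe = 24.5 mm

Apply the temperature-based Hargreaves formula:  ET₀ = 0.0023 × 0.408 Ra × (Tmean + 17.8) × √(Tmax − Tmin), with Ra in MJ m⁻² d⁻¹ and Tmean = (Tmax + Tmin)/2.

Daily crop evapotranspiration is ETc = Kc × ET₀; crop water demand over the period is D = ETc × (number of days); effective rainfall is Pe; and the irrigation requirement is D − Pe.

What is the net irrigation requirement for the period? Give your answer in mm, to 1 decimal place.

45.5 mm

Tmean = (32.0 + 12.8)/2 = 22.40 °C
0.408 Ra = 0.408 × 31.5 = 12.8520 mm/d equivalent
ET₀ = 0.0023 × 12.8520 × (22.40 + 17.8) × √19.2 = 0.0023 × 12.8520 × 40.20 × 4.3818 = 5.2069 mm/d
ETc = Kc × ET₀ = 0.96 × 5.2069 = 4.9986 mm/d
Crop demand D = ETc × 14 d = 4.9986 × 14 = 69.980 mm
D − Pe = 69.980 − 24.5 = 45.480 mm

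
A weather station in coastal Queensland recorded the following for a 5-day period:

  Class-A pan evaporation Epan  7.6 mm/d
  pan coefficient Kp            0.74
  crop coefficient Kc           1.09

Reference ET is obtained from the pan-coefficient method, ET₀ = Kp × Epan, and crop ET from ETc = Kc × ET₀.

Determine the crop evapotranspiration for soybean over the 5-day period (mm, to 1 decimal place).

30.7 mm

ET₀ = 0.74 × 7.6 = 5.6240 mm/d
ETc = Kc × ET₀ = 1.09 × 5.6240 = 6.1302 mm/d
Over 5 days: 6.1302 × 5 = 30.651 mm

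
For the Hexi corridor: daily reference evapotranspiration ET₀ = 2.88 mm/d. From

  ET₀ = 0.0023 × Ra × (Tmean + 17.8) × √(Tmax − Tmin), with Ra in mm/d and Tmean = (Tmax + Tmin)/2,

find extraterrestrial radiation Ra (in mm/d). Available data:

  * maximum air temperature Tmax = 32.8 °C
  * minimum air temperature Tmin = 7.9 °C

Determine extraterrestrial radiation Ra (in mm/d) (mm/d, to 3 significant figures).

6.58 mm/d

Tmean = 20.35 °C; √ΔT = 4.9900
Ra = ET₀ / [0.0023 × (Tmean+17.8) × √ΔT] = 2.88 / (0.0023 × 38.15 × 4.9900) = 6.578 mm/d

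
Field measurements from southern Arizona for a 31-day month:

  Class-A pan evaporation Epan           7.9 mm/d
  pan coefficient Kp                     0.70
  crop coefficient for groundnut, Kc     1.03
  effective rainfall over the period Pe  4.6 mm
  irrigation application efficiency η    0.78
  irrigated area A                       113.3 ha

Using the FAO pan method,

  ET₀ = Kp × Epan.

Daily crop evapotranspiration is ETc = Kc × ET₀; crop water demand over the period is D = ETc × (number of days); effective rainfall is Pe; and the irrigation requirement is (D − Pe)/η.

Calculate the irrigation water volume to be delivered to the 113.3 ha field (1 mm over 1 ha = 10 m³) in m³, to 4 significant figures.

ET₀ = 0.70 × 7.9 = 5.5300 mm/d
ETc = Kc × ET₀ = 1.03 × 5.5300 = 5.6959 mm/d
Crop demand D = ETc × 31 d = 5.6959 × 31 = 176.573 mm
D − Pe = 176.573 − 4.6 = 171.973 mm
Gross irrigation = 171.973 / 0.78 = 220.478 mm
Volume = 220.478 mm × 113.3 ha × 10 = 249801.6 m³

249800 m³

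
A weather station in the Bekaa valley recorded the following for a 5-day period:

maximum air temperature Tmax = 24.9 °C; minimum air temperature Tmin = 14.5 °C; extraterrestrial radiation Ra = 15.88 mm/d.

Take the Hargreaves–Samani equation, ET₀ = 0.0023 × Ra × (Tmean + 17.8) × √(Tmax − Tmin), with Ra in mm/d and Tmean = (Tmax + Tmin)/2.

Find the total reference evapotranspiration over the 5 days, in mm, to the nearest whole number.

Tmean = (24.9 + 14.5)/2 = 19.70 °C
ET₀ = 0.0023 × 15.88 × (19.70 + 17.8) × √10.4 = 0.0023 × 15.88 × 37.50 × 3.2249 = 4.4170 mm/d
Over 5 days: 4.4170 × 5 = 22.085 mm

22 mm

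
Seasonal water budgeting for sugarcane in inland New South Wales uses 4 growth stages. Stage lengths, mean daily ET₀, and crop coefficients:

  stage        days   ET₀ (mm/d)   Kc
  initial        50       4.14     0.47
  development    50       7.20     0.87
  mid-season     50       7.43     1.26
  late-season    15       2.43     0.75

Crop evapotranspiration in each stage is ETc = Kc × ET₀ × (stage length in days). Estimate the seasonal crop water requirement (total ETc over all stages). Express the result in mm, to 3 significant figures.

906 mm

initial: 0.47 × 4.14 × 50 = 97.29 mm
development: 0.87 × 7.20 × 50 = 313.20 mm
mid-season: 1.26 × 7.43 × 50 = 468.09 mm
late-season: 0.75 × 2.43 × 15 = 27.34 mm
Seasonal total = 905.92 mm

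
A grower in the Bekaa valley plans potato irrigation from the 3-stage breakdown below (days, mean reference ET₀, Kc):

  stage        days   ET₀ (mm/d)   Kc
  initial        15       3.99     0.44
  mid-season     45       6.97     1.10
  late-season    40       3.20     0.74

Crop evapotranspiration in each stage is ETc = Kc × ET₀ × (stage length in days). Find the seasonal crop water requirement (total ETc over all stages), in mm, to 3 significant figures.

466 mm

initial: 0.44 × 3.99 × 15 = 26.33 mm
mid-season: 1.10 × 6.97 × 45 = 345.02 mm
late-season: 0.74 × 3.20 × 40 = 94.72 mm
Seasonal total = 466.07 mm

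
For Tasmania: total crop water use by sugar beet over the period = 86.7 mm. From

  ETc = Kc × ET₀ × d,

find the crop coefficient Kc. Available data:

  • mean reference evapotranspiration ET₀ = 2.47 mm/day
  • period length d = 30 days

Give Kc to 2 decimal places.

ETc = Kc × ET₀ × d  ⇒  Kc = ETc / (ET₀ × d)
Kc = 86.7 / (2.47 × 30) = 86.7 / 74.10 = 1.1700

1.17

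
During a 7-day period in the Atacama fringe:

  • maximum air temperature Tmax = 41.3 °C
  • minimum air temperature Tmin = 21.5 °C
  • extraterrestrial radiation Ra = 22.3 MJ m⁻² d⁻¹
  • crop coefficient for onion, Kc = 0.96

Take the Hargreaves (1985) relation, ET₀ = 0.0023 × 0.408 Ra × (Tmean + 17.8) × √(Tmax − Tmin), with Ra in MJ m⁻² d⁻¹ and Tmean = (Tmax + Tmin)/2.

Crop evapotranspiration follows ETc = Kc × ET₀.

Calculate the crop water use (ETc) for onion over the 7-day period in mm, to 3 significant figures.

Tmean = (41.3 + 21.5)/2 = 31.40 °C
0.408 Ra = 0.408 × 22.3 = 9.0984 mm/d equivalent
ET₀ = 0.0023 × 9.0984 × (31.40 + 17.8) × √19.8 = 0.0023 × 9.0984 × 49.20 × 4.4497 = 4.5813 mm/d
ETc = Kc × ET₀ = 0.96 × 4.5813 = 4.3980 mm/d
Over 7 days: 4.3980 × 7 = 30.786 mm

30.8 mm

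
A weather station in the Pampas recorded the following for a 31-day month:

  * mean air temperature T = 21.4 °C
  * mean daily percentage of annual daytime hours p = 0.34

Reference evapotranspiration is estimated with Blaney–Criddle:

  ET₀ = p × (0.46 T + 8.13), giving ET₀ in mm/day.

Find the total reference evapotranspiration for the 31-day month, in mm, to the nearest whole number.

ET₀ = 0.34 × (0.46 × 21.4 + 8.13) = 0.34 × 17.974 = 6.1112 mm/d
Monthly total = 6.1112 × 31 = 189.447 mm

189 mm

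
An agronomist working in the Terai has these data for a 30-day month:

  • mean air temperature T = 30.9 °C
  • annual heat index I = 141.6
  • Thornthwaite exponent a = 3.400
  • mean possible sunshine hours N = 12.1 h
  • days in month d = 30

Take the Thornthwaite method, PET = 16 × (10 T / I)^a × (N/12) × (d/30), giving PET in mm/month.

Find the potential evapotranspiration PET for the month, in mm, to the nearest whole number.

229 mm

10T/I = 10 × 30.9 / 141.6 = 2.1822
(10T/I)^a = 2.1822^3.400 = 14.1985
Uncorrected PET = 16 × 14.1985 = 227.176 mm
Correction = (N/12)(d/30) = (12.1/12)(30/30) = 1.0083
PET = 227.176 × 1.0083 = 229.062 mm/month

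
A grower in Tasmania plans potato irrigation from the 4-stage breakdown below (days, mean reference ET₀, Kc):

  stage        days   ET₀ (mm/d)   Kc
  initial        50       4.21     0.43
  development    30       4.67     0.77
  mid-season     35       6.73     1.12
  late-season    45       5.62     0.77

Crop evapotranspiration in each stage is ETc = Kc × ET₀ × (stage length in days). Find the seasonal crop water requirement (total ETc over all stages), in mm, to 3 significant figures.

initial: 0.43 × 4.21 × 50 = 90.52 mm
development: 0.77 × 4.67 × 30 = 107.88 mm
mid-season: 1.12 × 6.73 × 35 = 263.82 mm
late-season: 0.77 × 5.62 × 45 = 194.73 mm
Seasonal total = 656.95 mm

657 mm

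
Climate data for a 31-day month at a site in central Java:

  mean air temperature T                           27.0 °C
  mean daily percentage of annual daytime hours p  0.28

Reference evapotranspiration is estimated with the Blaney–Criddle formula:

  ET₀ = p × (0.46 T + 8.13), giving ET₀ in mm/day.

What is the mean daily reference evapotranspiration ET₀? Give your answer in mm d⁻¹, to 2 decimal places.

5.75 mm d⁻¹

ET₀ = 0.28 × (0.46 × 27.0 + 8.13) = 0.28 × 20.550 = 5.7540 mm/d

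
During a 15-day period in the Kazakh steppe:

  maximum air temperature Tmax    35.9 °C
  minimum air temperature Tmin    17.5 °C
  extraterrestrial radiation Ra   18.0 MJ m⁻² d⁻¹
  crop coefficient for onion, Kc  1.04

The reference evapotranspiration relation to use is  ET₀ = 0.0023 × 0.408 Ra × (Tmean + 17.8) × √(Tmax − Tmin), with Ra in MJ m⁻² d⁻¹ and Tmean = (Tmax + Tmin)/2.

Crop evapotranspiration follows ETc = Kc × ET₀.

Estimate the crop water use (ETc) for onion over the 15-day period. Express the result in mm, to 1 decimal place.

Tmean = (35.9 + 17.5)/2 = 26.70 °C
0.408 Ra = 0.408 × 18.0 = 7.3440 mm/d equivalent
ET₀ = 0.0023 × 7.3440 × (26.70 + 17.8) × √18.4 = 0.0023 × 7.3440 × 44.50 × 4.2895 = 3.2242 mm/d
ETc = Kc × ET₀ = 1.04 × 3.2242 = 3.3532 mm/d
Over 15 days: 3.3532 × 15 = 50.298 mm

50.3 mm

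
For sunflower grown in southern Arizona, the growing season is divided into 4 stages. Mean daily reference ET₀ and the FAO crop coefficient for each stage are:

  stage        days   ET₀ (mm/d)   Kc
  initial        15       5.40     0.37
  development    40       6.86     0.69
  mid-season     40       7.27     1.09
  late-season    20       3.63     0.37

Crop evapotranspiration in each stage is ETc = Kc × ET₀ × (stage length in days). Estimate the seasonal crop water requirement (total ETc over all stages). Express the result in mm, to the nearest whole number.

initial: 0.37 × 5.40 × 15 = 29.97 mm
development: 0.69 × 6.86 × 40 = 189.34 mm
mid-season: 1.09 × 7.27 × 40 = 316.97 mm
late-season: 0.37 × 3.63 × 20 = 26.86 mm
Seasonal total = 563.14 mm

563 mm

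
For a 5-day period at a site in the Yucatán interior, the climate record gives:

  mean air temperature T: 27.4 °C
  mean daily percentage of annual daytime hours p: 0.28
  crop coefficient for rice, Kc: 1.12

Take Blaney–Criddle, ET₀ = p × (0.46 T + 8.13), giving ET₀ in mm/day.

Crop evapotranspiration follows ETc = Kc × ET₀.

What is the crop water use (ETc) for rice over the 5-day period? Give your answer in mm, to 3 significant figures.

ET₀ = 0.28 × (0.46 × 27.4 + 8.13) = 0.28 × 20.734 = 5.8055 mm/d
ETc = Kc × ET₀ = 1.12 × 5.8055 = 6.5022 mm/d
Over 5 days: 6.5022 × 5 = 32.511 mm

32.5 mm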